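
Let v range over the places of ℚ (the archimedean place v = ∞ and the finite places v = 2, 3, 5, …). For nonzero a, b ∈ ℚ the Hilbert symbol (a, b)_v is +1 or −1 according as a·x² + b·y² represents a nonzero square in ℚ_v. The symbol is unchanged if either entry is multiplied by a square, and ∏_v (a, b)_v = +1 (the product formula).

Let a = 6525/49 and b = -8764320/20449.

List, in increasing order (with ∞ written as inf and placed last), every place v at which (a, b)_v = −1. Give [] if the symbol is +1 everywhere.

[2, 3, 19, 29]

(a, b) ≡ (29, -570) mod (ℚ^×)²; places V = {2, 3, 5, 7, 11, 13, 19, 29, 31, ∞}.
(a,b)_2: α=0, β=5; u≡5, v≡3 (mod 8); ε(u)ε(v)=0·1, αω(v)=0·1, βω(u)=5·1; sum ≡ 1  ⇒  -1.
(a,b)_29: α=1, u≡4; β=0, v≡15 (mod 29); (4|29)=+1, (15|29)=-1; sign (−1)^0·+1^0·-1^1 = -1.
(a,b)_13: α=0, u≡9; β=-2, v≡5 (mod 13); (9|13)=+1, (5|13)=-1; sign (−1)^0·+1^-2·-1^0 = +1.
(a,b)_5: α=2, u≡4; β=1, v≡4 (mod 5); (4|5)=+1, (4|5)=+1; sign (−1)^0·+1^1·+1^2 = +1.
(a,b)_19: α=0, u≡18; β=1, v≡8 (mod 19); (18|19)=-1, (8|19)=-1; sign (−1)^0·-1^1·-1^0 = -1.
(a,b)_∞: sgn(29)=+, sgn(-570)=−, so +1.
(a,b)_31: α=0, u≡6; β=2, v≡9 (mod 31); (6|31)=-1, (9|31)=+1; sign (−1)^0·-1^2·+1^0 = +1.
(a,b)_7: α=-2, u≡1; β=0, v≡1 (mod 7); (1|7)=+1, (1|7)=+1; sign (−1)^0·+1^0·+1^-2 = +1.
(a,b)_3: α=2, u≡2; β=1, v≡2 (mod 3); (2|3)=-1, (2|3)=-1; sign (−1)^0·-1^1·-1^2 = -1.
(a,b)_11: α=0, u≡7; β=-2, v≡10 (mod 11); (7|11)=-1, (10|11)=-1; sign (−1)^0·-1^-2·-1^0 = +1.
(29, -570 / ℚ) ramifies at {2, 3, 19, 29}: a division algebra.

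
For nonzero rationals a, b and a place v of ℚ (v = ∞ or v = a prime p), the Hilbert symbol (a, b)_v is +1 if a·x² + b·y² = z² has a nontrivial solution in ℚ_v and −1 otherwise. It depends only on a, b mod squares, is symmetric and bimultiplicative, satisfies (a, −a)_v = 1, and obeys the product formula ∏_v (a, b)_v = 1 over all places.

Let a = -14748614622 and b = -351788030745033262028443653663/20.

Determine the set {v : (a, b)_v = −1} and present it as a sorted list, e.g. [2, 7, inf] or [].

[2, 5, 7, 23, 31, inf]

(a, b) ≡ (-182081662, -166315) mod (ℚ^×)²; places V = {2, 3, 5, 7, 17, 23, 29, 31, 37, ∞}.
(a,b)_37: α=1, u≡6; β=3, v≡35 (mod 37); (6|37)=-1, (35|37)=-1; sign (−1)^0·-1^3·-1^1 = +1.
(a,b)_7: α=1, u≡6; β=6, v≡6 (mod 7); (6|7)=-1, (6|7)=-1; sign (−1)^0·-1^6·-1^1 = -1.
(a,b)_∞: sgn(-182081662)=−, sgn(-166315)=−, so -1.
(a,b)_2: α=1, β=-2; u≡1, v≡5 (mod 8); ε(u)ε(v)=0·0, αω(v)=1·1, βω(u)=-2·0; sum ≡ 1  ⇒  -1.
(a,b)_29: α=1, u≡24; β=3, v≡23 (mod 29); (24|29)=+1, (23|29)=+1; sign (−1)^0·+1^3·+1^1 = +1.
(a,b)_17: α=1, u≡7; β=2, v≡16 (mod 17); (7|17)=-1, (16|17)=+1; sign (−1)^0·-1^2·+1^1 = +1.
(a,b)_31: α=1, u≡12; β=3, v≡23 (mod 31); (12|31)=-1, (23|31)=-1; sign (−1)^1·-1^3·-1^1 = -1.
(a,b)_5: α=0, u≡3; β=-1, v≡3 (mod 5); (3|5)=-1, (3|5)=-1; sign (−1)^0·-1^-1·-1^0 = -1.
(a,b)_3: α=4, u≡2; β=12, v≡2 (mod 3); (2|3)=-1, (2|3)=-1; sign (−1)^0·-1^12·-1^4 = +1.
(a,b)_23: α=1, u≡3; β=2, v≡14 (mod 23); (3|23)=+1, (14|23)=-1; sign (−1)^0·+1^2·-1^1 = -1.
|Ram(-182081662, -166315)| = 6, even; anisotropic at {2, 5, 7, 23, 31, ∞}.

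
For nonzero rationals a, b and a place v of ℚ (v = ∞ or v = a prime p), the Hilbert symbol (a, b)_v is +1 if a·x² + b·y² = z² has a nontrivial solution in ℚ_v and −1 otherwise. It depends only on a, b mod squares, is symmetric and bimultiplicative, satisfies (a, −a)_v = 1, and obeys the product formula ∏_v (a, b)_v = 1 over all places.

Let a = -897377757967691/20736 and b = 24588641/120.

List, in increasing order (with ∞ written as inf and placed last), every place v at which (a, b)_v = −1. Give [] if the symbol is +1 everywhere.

[2, 7, 11, 19]

(a, b) ≡ (-19019, 6270) mod (ℚ^×)²; places V = {2, 3, 5, 7, 11, 13, 19, 31, ∞}.
(a,b)_13: α=3, u≡5; β=0, v≡4 (mod 13); (5|13)=-1, (4|13)=+1; sign (−1)^0·-1^0·+1^3 = +1.
(a,b)_5: α=0, u≡4; β=-1, v≡4 (mod 5); (4|5)=+1, (4|5)=+1; sign (−1)^0·+1^-1·+1^0 = +1.
(a,b)_31: α=2, u≡26; β=0, v≡8 (mod 31); (26|31)=-1, (8|31)=+1; sign (−1)^0·-1^0·+1^2 = +1.
(a,b)_2: α=-8, β=-3; u≡5, v≡7 (mod 8); ε(u)ε(v)=0·1, αω(v)=-8·0, βω(u)=-3·1; sum ≡ 1  ⇒  -1.
(a,b)_∞: sgn(-19019)=−, sgn(6270)=+, so +1.
(a,b)_3: α=-4, u≡1; β=-1, v≡2 (mod 3); (1|3)=+1, (2|3)=-1; sign (−1)^0·+1^-1·-1^-4 = +1.
(a,b)_19: α=1, u≡7; β=1, v≡5 (mod 19); (7|19)=+1, (5|19)=+1; sign (−1)^1·+1^1·+1^1 = -1.
(a,b)_7: α=5, u≡5; β=6, v≡6 (mod 7); (5|7)=-1, (6|7)=-1; sign (−1)^0·-1^6·-1^5 = -1.
(a,b)_11: α=3, u≡3; β=1, v≡1 (mod 11); (3|11)=+1, (1|11)=+1; sign (−1)^1·+1^1·+1^3 = -1.
|Ram(-19019, 6270)| = 4, even; anisotropic at {2, 7, 11, 19}.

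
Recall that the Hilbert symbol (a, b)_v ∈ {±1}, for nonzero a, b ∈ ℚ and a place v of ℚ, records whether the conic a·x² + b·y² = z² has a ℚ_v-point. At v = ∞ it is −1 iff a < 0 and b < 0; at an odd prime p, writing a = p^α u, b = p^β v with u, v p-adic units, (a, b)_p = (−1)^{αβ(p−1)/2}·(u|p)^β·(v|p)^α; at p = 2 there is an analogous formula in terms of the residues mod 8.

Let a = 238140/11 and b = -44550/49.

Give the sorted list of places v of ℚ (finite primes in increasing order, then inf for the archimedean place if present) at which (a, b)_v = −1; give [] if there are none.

Mod squares: a ≡ 165, b ≡ -22. Check v ∈ {∞, 2, 3, 5, 7, 11}.
v=3: a=3^5·(≡1), b=3^4·(≡2) mod 3; (1|3)=+1, (2|3)=-1; (−1)^{5·4·1}·(+1)^4·(-1)^5 = -1.
v=5: a=5^1·(≡3), b=5^2·(≡2) mod 5; (3|5)=-1, (2|5)=-1; (−1)^{1·2·2}·(-1)^2·(-1)^1 = -1.
v=∞: 165 > 0 and -22 < 0  ⇒  (a,b)_∞ = +1.
v=2: v_2(a)=2, v_2(b)=1; units ≡ 5, 5 (mod 8); ε·ε+αω+βω = 0·0+2·1+1·1 ≡ 1  ⇒  (a,b)_2 = -1.
v=11: a=11^-1·(≡1), b=11^1·(≡4) mod 11; (1|11)=+1, (4|11)=+1; (−1)^{-1·1·5}·(+1)^1·(+1)^-1 = -1.
v=7: a=7^2·(≡4), b=7^-2·(≡5) mod 7; (4|7)=+1, (5|7)=-1; (−1)^{2·-2·3}·(+1)^-2·(-1)^2 = +1.
(165, -22 / ℚ) ramifies at {2, 3, 5, 11}: a division algebra.

[2, 3, 5, 11]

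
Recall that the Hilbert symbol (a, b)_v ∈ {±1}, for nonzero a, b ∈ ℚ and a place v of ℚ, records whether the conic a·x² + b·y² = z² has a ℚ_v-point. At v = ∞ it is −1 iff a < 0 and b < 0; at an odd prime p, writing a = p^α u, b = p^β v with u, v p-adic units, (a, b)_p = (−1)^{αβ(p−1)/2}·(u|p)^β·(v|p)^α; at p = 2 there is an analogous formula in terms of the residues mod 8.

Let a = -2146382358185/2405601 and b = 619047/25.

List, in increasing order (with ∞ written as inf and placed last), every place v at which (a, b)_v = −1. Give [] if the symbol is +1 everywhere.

[2, 5, 37, 43]

(a, b) ≡ (-1864265, 407) mod (ℚ^×)²; places V = {2, 3, 5, 11, 13, 23, 29, 37, 43, 47, ∞}.
(a,b)_37: α=2, u≡14; β=1, v≡21 (mod 37); (14|37)=-1, (21|37)=+1; sign (−1)^0·-1^1·+1^2 = -1.
(a,b)_23: α=1, u≡22; β=0, v≡1 (mod 23); (22|23)=-1, (1|23)=+1; sign (−1)^0·-1^0·+1^1 = +1.
(a,b)_∞: sgn(-1864265)=−, sgn(407)=+, so +1.
(a,b)_11: α=-2, u≡3; β=1, v≡4 (mod 11); (3|11)=+1, (4|11)=+1; sign (−1)^0·+1^1·+1^-2 = +1.
(a,b)_3: α=-2, u≡1; β=2, v≡2 (mod 3); (1|3)=+1, (2|3)=-1; sign (−1)^0·+1^2·-1^-2 = +1.
(a,b)_43: α=1, u≡19; β=0, v≡30 (mod 43); (19|43)=-1, (30|43)=-1; sign (−1)^0·-1^0·-1^1 = -1.
(a,b)_13: α=1, u≡2; β=2, v≡3 (mod 13); (2|13)=-1, (3|13)=+1; sign (−1)^0·-1^2·+1^1 = +1.
(a,b)_29: α=3, u≡18; β=0, v≡4 (mod 29); (18|29)=-1, (4|29)=+1; sign (−1)^0·-1^0·+1^3 = +1.
(a,b)_2: α=0, β=0; u≡7, v≡7 (mod 8); ε(u)ε(v)=1·1, αω(v)=0·0, βω(u)=0·0; sum ≡ 1  ⇒  -1.
(a,b)_5: α=1, u≡3; β=-2, v≡2 (mod 5); (3|5)=-1, (2|5)=-1; sign (−1)^0·-1^-2·-1^1 = -1.
(a,b)_47: α=-2, u≡14; β=0, v≡38 (mod 47); (14|47)=+1, (38|47)=-1; sign (−1)^0·+1^0·-1^-2 = +1.
|Ram(-1864265, 407)| = 4, even; anisotropic at {2, 5, 37, 43}.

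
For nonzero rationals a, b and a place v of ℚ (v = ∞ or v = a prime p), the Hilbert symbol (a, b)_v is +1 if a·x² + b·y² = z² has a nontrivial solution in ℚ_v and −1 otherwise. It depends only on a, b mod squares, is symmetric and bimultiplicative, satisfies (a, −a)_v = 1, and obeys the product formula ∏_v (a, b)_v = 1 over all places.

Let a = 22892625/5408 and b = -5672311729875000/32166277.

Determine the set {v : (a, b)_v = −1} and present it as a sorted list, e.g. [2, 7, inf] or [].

[2, 7, 17, 19]

(a, b) ≡ (22610, -10166) mod (ℚ^×)²; places V = {2, 3, 5, 7, 11, 13, 17, 19, 23, ∞}.
(a,b)_3: α=4, u≡2; β=8, v≡1 (mod 3); (2|3)=-1, (1|3)=+1; sign (−1)^0·-1^8·+1^4 = +1.
(a,b)_∞: sgn(22610)=+, sgn(-10166)=−, so +1.
(a,b)_23: α=0, u≡4; β=1, v≡3 (mod 23); (4|23)=+1, (3|23)=+1; sign (−1)^0·+1^1·+1^0 = +1.
(a,b)_17: α=1, u≡2; β=1, v≡3 (mod 17); (2|17)=+1, (3|17)=-1; sign (−1)^0·+1^1·-1^1 = -1.
(a,b)_2: α=-5, β=3; u≡1, v≡5 (mod 8); ε(u)ε(v)=0·0, αω(v)=-5·1, βω(u)=3·0; sum ≡ 1  ⇒  -1.
(a,b)_19: α=1, u≡15; β=2, v≡15 (mod 19); (15|19)=-1, (15|19)=-1; sign (−1)^0·-1^2·-1^1 = -1.
(a,b)_11: α=0, u≡9; β=-4, v≡4 (mod 11); (9|11)=+1, (4|11)=+1; sign (−1)^0·+1^-4·+1^0 = +1.
(a,b)_13: α=-2, u≡9; β=-3, v≡8 (mod 13); (9|13)=+1, (8|13)=-1; sign (−1)^0·+1^-3·-1^-2 = +1.
(a,b)_7: α=1, u≡6; β=2, v≡5 (mod 7); (6|7)=-1, (5|7)=-1; sign (−1)^0·-1^2·-1^1 = -1.
(a,b)_5: α=3, u≡2; β=6, v≡4 (mod 5); (2|5)=-1, (4|5)=+1; sign (−1)^0·-1^6·+1^3 = +1.
Ram(22610, -10166) = {2, 7, 17, 19}; no ℚ_2-point on the conic.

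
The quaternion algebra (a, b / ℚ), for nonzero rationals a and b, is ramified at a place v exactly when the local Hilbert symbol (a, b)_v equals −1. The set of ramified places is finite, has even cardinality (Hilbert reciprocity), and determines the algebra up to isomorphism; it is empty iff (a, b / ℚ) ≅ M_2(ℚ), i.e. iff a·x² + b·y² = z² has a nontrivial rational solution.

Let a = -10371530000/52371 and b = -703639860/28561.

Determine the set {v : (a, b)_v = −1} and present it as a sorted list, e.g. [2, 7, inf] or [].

(a, b) ≡ (-187, -608685) mod (ℚ^×)²; places V = {2, 3, 5, 7, 11, 13, 17, 19, 23, 31, ∞}.
(a,b)_13: α=2, u≡7; β=-4, v≡12 (mod 13); (7|13)=-1, (12|13)=+1; sign (−1)^0·-1^-4·+1^2 = +1.
(a,b)_2: α=4, β=2; u≡5, v≡3 (mod 8); ε(u)ε(v)=0·1, αω(v)=4·1, βω(u)=2·1; sum ≡ 0  ⇒  +1.
(a,b)_11: α=-1, u≡9; β=1, v≡10 (mod 11); (9|11)=+1, (10|11)=-1; sign (−1)^1·+1^1·-1^-1 = +1.
(a,b)_23: α=-2, u≡10; β=0, v≡11 (mod 23); (10|23)=-1, (11|23)=-1; sign (−1)^0·-1^0·-1^-2 = +1.
(a,b)_5: α=4, u≡2; β=1, v≡3 (mod 5); (2|5)=-1, (3|5)=-1; sign (−1)^0·-1^1·-1^4 = -1.
(a,b)_19: α=2, u≡2; β=0, v≡15 (mod 19); (2|19)=-1, (15|19)=-1; sign (−1)^0·-1^0·-1^2 = +1.
(a,b)_17: α=1, u≡3; β=3, v≡5 (mod 17); (3|17)=-1, (5|17)=-1; sign (−1)^0·-1^3·-1^1 = +1.
(a,b)_∞: sgn(-187)=−, sgn(-608685)=−, so -1.
(a,b)_31: α=0, u≡21; β=1, v≡14 (mod 31); (21|31)=-1, (14|31)=+1; sign (−1)^0·-1^1·+1^0 = -1.
(a,b)_7: α=0, u≡2; β=1, v≡6 (mod 7); (2|7)=+1, (6|7)=-1; sign (−1)^0·+1^1·-1^0 = +1.
(a,b)_3: α=-2, u≡2; β=1, v≡1 (mod 3); (2|3)=-1, (1|3)=+1; sign (−1)^0·-1^1·+1^-2 = -1.
(-187, -608685 / ℚ) ramifies at {3, 5, 31, ∞}: a division algebra.

[3, 5, 31, inf]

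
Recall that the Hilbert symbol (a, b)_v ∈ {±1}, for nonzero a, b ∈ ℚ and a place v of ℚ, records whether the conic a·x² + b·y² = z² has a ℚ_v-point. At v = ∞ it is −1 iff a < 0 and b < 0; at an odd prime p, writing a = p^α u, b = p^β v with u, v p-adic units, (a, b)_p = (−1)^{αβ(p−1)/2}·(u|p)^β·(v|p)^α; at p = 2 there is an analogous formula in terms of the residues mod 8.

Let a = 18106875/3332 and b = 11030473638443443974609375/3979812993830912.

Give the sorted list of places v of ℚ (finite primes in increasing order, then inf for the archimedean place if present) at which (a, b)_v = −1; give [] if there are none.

(a, b) ≡ (54723, 1479) mod (ℚ^×)²; places V = {2, 3, 5, 7, 17, 19, 23, 29, 37, 41, ∞}.
(a,b)_37: α=1, u≡25; β=2, v≡36 (mod 37); (25|37)=+1, (36|37)=+1; sign (−1)^0·+1^2·+1^1 = +1.
(a,b)_17: α=-1, u≡10; β=-3, v≡1 (mod 17); (10|17)=-1, (1|17)=+1; sign (−1)^0·-1^-3·+1^-1 = -1.
(a,b)_7: α=-2, u≡2; β=-6, v≡4 (mod 7); (2|7)=+1, (4|7)=+1; sign (−1)^0·+1^-6·+1^-2 = +1.
(a,b)_5: α=4, u≡3; β=10, v≡4 (mod 5); (3|5)=-1, (4|5)=+1; sign (−1)^0·-1^10·+1^4 = +1.
(a,b)_19: α=0, u≡12; β=2, v≡4 (mod 19); (12|19)=-1, (4|19)=+1; sign (−1)^0·-1^2·+1^0 = +1.
(a,b)_2: α=-2, β=-12; u≡3, v≡7 (mod 8); ε(u)ε(v)=1·1, αω(v)=-2·0, βω(u)=-12·1; sum ≡ 1  ⇒  -1.
(a,b)_29: α=1, u≡8; β=3, v≡9 (mod 29); (8|29)=-1, (9|29)=+1; sign (−1)^0·-1^3·+1^1 = -1.
(a,b)_∞: sgn(54723)=+, sgn(1479)=+, so +1.
(a,b)_23: α=0, u≡12; β=2, v≡7 (mod 23); (12|23)=+1, (7|23)=-1; sign (−1)^0·+1^2·-1^0 = +1.
(a,b)_41: α=0, u≡19; β=-2, v≡38 (mod 41); (19|41)=-1, (38|41)=-1; sign (−1)^0·-1^-2·-1^0 = +1.
(a,b)_3: α=3, u≡1; β=11, v≡1 (mod 3); (1|3)=+1, (1|3)=+1; sign (−1)^1·+1^11·+1^3 = -1.
|Ram(54723, 1479)| = 4, even; anisotropic at {2, 3, 17, 29}.

[2, 3, 17, 29]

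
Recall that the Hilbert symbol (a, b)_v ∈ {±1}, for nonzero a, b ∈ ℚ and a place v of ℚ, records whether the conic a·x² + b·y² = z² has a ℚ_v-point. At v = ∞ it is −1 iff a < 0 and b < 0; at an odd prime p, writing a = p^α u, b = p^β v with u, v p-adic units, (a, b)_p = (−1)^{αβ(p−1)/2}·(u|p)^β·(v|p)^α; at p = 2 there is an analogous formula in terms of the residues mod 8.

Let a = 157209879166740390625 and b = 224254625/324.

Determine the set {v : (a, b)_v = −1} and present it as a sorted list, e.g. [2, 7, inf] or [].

[]

Mod squares: a ≡ 4465, b ≡ 183065. Check v ∈ {∞, 2, 3, 5, 7, 19, 41, 47}.
v=7: a=7^0·(≡5), b=7^2·(≡2) mod 7; (5|7)=-1, (2|7)=+1; (−1)^{0·2·3}·(-1)^2·(+1)^0 = +1.
v=2: v_2(a)=0, v_2(b)=-2; units ≡ 1, 1 (mod 8); ε·ε+αω+βω = 0·0+0·0+-2·0 ≡ 0  ⇒  (a,b)_2 = +1.
v=41: a=41^4·(≡16), b=41^1·(≡36) mod 41; (16|41)=+1, (36|41)=+1; (−1)^{4·1·20}·(+1)^1·(+1)^4 = +1.
v=19: a=19^3·(≡9), b=19^1·(≡18) mod 19; (9|19)=+1, (18|19)=-1; (−1)^{3·1·9}·(+1)^1·(-1)^3 = +1.
v=3: a=3^0·(≡1), b=3^-4·(≡2) mod 3; (1|3)=+1, (2|3)=-1; (−1)^{0·-4·1}·(+1)^-4·(-1)^0 = +1.
v=47: a=47^3·(≡2), b=47^1·(≡13) mod 47; (2|47)=+1, (13|47)=-1; (−1)^{3·1·23}·(+1)^1·(-1)^3 = +1.
v=5: a=5^7·(≡2), b=5^3·(≡3) mod 5; (2|5)=-1, (3|5)=-1; (−1)^{7·3·2}·(-1)^3·(-1)^7 = +1.
v=∞: 4465 > 0 and 183065 > 0  ⇒  (a,b)_∞ = +1.
Every local symbol is +1, so the conic 4465·x² + 183065·y² = z² has ℚ_v-points for all v and hence a ℚ-point; (a, b / ℚ) ≅ M_2(ℚ).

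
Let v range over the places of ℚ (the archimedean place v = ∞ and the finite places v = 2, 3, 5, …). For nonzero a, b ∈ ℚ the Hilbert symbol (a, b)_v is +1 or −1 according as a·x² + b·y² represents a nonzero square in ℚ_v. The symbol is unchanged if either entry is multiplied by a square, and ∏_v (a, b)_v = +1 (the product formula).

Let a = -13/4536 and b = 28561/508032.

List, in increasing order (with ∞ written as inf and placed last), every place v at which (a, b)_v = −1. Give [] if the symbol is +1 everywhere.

[2, 13]

(a, b) ≡ (-182, 2) mod (ℚ^×)²; places V = {2, 3, 7, 13, ∞}.
(a,b)_13: α=1, u≡1; β=4, v≡8 (mod 13); (1|13)=+1, (8|13)=-1; sign (−1)^0·+1^4·-1^1 = -1.
(a,b)_7: α=-1, u≡2; β=-2, v≡1 (mod 7); (2|7)=+1, (1|7)=+1; sign (−1)^0·+1^-2·+1^-1 = +1.
(a,b)_3: α=-4, u≡1; β=-4, v≡2 (mod 3); (1|3)=+1, (2|3)=-1; sign (−1)^0·+1^-4·-1^-4 = +1.
(a,b)_∞: sgn(-182)=−, sgn(2)=+, so +1.
(a,b)_2: α=-3, β=-7; u≡5, v≡1 (mod 8); ε(u)ε(v)=0·0, αω(v)=-3·0, βω(u)=-7·1; sum ≡ 1  ⇒  -1.
(-182, 2 / ℚ) ramifies at {2, 13}: a division algebra.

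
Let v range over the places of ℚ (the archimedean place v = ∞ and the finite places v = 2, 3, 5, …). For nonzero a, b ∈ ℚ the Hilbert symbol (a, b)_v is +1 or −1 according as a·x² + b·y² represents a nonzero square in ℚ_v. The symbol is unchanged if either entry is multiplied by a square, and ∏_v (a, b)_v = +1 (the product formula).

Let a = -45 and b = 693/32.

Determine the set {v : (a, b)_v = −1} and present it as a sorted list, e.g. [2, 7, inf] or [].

Mod squares: a ≡ -5, b ≡ 154. Check v ∈ {∞, 2, 3, 5, 7, 11}.
v=2: v_2(a)=0, v_2(b)=-5; units ≡ 3, 5 (mod 8); ε·ε+αω+βω = 1·0+0·1+-5·1 ≡ 1  ⇒  (a,b)_2 = -1.
v=7: a=7^0·(≡4), b=7^1·(≡2) mod 7; (4|7)=+1, (2|7)=+1; (−1)^{0·1·3}·(+1)^1·(+1)^0 = +1.
v=∞: -5 < 0 and 154 > 0  ⇒  (a,b)_∞ = +1.
v=3: a=3^2·(≡1), b=3^2·(≡1) mod 3; (1|3)=+1, (1|3)=+1; (−1)^{2·2·1}·(+1)^2·(+1)^2 = +1.
v=11: a=11^0·(≡10), b=11^1·(≡3) mod 11; (10|11)=-1, (3|11)=+1; (−1)^{0·1·5}·(-1)^1·(+1)^0 = -1.
v=5: a=5^1·(≡1), b=5^0·(≡4) mod 5; (1|5)=+1, (4|5)=+1; (−1)^{1·0·2}·(+1)^0·(+1)^1 = +1.
(-5, 154 / ℚ) ramifies at {2, 11}: a division algebra.

[2, 11]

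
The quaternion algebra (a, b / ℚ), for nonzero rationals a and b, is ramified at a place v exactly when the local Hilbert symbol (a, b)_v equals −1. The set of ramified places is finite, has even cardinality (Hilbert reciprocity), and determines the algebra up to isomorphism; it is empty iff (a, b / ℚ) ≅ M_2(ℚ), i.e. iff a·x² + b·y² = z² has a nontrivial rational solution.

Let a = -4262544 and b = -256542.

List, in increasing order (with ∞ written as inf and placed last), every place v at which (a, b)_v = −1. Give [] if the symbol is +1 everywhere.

[3, 11, 23, inf]

(a, b) ≡ (-3289, -1518) mod (ℚ^×)²; places V = {2, 3, 11, 13, 23, ∞}.
(a,b)_11: α=1, u≡4; β=1, v≡9 (mod 11); (4|11)=+1, (9|11)=+1; sign (−1)^1·+1^1·+1^1 = -1.
(a,b)_∞: sgn(-3289)=−, sgn(-1518)=−, so -1.
(a,b)_3: α=4, u≡2; β=1, v≡1 (mod 3); (2|3)=-1, (1|3)=+1; sign (−1)^0·-1^1·+1^4 = -1.
(a,b)_2: α=4, β=1; u≡7, v≡1 (mod 8); ε(u)ε(v)=1·0, αω(v)=4·0, βω(u)=1·0; sum ≡ 0  ⇒  +1.
(a,b)_23: α=1, u≡6; β=1, v≡1 (mod 23); (6|23)=+1, (1|23)=+1; sign (−1)^1·+1^1·+1^1 = -1.
(a,b)_13: α=1, u≡11; β=2, v≡3 (mod 13); (11|13)=-1, (3|13)=+1; sign (−1)^0·-1^2·+1^1 = +1.
(-3289, -1518 / ℚ) ramifies at {3, 11, 23, ∞}: a division algebra.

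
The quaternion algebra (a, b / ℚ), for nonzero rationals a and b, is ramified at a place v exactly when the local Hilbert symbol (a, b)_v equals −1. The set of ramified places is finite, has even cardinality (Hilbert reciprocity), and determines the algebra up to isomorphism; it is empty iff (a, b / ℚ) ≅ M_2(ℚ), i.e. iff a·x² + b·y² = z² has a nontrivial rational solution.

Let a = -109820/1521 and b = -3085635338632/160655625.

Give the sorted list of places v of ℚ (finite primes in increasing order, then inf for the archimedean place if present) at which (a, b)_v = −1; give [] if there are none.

(a, b) ≡ (-95, -418) mod (ℚ^×)²; places V = {2, 3, 5, 7, 11, 13, 17, 19, ∞}.
(a,b)_19: α=1, u≡15; β=5, v≡1 (mod 19); (15|19)=-1, (1|19)=+1; sign (−1)^1·-1^5·+1^1 = +1.
(a,b)_11: α=0, u≡5; β=1, v≡6 (mod 11); (5|11)=+1, (6|11)=-1; sign (−1)^0·+1^1·-1^0 = +1.
(a,b)_5: α=1, u≡1; β=-4, v≡2 (mod 5); (1|5)=+1, (2|5)=-1; sign (−1)^0·+1^-4·-1^1 = -1.
(a,b)_17: α=2, u≡12; β=2, v≡6 (mod 17); (12|17)=-1, (6|17)=-1; sign (−1)^0·-1^2·-1^2 = +1.
(a,b)_3: α=-2, u≡1; β=-2, v≡2 (mod 3); (1|3)=+1, (2|3)=-1; sign (−1)^0·+1^-2·-1^-2 = +1.
(a,b)_7: α=0, u≡5; β=2, v≡1 (mod 7); (5|7)=-1, (1|7)=+1; sign (−1)^0·-1^2·+1^0 = +1.
(a,b)_13: α=-2, u≡12; β=-4, v≡7 (mod 13); (12|13)=+1, (7|13)=-1; sign (−1)^0·+1^-4·-1^-2 = +1.
(a,b)_2: α=2, β=3; u≡1, v≡7 (mod 8); ε(u)ε(v)=0·1, αω(v)=2·0, βω(u)=3·0; sum ≡ 0  ⇒  +1.
(a,b)_∞: sgn(-95)=−, sgn(-418)=−, so -1.
Ram(-95, -418) = {5, ∞}; no ℚ_5-point on the conic.

[5, inf]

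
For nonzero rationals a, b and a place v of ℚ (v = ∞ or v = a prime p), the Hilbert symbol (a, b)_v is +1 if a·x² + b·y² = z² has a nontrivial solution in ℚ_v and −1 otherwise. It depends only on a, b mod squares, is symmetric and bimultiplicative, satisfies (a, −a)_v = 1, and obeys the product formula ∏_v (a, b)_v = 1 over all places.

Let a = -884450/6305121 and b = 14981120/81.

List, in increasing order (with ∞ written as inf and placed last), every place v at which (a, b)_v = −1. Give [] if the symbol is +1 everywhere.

Mod squares: a ≡ -2, b ≡ 14630. Check v ∈ {∞, 2, 3, 5, 7, 11, 19, 31}.
v=2: v_2(a)=1, v_2(b)=11; units ≡ 7, 3 (mod 8); ε·ε+αω+βω = 1·1+1·1+11·0 ≡ 0  ⇒  (a,b)_2 = +1.
v=11: a=11^0·(≡3), b=11^1·(≡8) mod 11; (3|11)=+1, (8|11)=-1; (−1)^{0·1·5}·(+1)^1·(-1)^0 = +1.
v=19: a=19^2·(≡17), b=19^1·(≡15) mod 19; (17|19)=+1, (15|19)=-1; (−1)^{2·1·9}·(+1)^1·(-1)^2 = +1.
v=5: a=5^2·(≡2), b=5^1·(≡4) mod 5; (2|5)=-1, (4|5)=+1; (−1)^{2·1·2}·(-1)^1·(+1)^2 = -1.
v=3: a=3^-8·(≡1), b=3^-4·(≡2) mod 3; (1|3)=+1, (2|3)=-1; (−1)^{-8·-4·1}·(+1)^-4·(-1)^-8 = +1.
v=7: a=7^2·(≡6), b=7^1·(≡2) mod 7; (6|7)=-1, (2|7)=+1; (−1)^{2·1·3}·(-1)^1·(+1)^2 = -1.
v=31: a=31^-2·(≡30), b=31^0·(≡26) mod 31; (30|31)=-1, (26|31)=-1; (−1)^{-2·0·15}·(-1)^0·(-1)^-2 = +1.
v=∞: -2 < 0 and 14630 > 0  ⇒  (a,b)_∞ = +1.
|Ram(-2, 14630)| = 2, even; anisotropic at {5, 7}.

[5, 7]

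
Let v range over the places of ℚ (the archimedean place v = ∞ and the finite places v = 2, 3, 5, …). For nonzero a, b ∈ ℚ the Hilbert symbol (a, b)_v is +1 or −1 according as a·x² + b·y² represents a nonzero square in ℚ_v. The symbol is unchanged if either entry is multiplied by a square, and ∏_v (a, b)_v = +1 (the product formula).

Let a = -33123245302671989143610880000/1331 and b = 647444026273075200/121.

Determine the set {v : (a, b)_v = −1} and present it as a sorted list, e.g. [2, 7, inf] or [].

[3, 13, 31, 37]

(a, b) ≡ (-305877, 8177) mod (ℚ^×)²; places V = {2, 3, 5, 11, 13, 17, 23, 31, 37, ∞}.
(a,b)_∞: sgn(-305877)=−, sgn(8177)=+, so +1.
(a,b)_17: α=2, u≡9; β=1, v≡10 (mod 17); (9|17)=+1, (10|17)=-1; sign (−1)^0·+1^1·-1^2 = +1.
(a,b)_13: α=5, u≡9; β=3, v≡7 (mod 13); (9|13)=+1, (7|13)=-1; sign (−1)^0·+1^3·-1^5 = -1.
(a,b)_3: α=5, u≡2; β=2, v≡2 (mod 3); (2|3)=-1, (2|3)=-1; sign (−1)^0·-1^2·-1^5 = -1.
(a,b)_31: α=3, u≡29; β=2, v≡24 (mod 31); (29|31)=-1, (24|31)=-1; sign (−1)^0·-1^2·-1^3 = -1.
(a,b)_23: α=3, u≡3; β=2, v≡18 (mod 23); (3|23)=+1, (18|23)=+1; sign (−1)^0·+1^2·+1^3 = +1.
(a,b)_5: α=4, u≡2; β=2, v≡3 (mod 5); (2|5)=-1, (3|5)=-1; sign (−1)^0·-1^2·-1^4 = +1.
(a,b)_11: α=-3, u≡3; β=-2, v≡4 (mod 11); (3|11)=+1, (4|11)=+1; sign (−1)^0·+1^-2·+1^-3 = +1.
(a,b)_37: α=2, u≡23; β=1, v≡11 (mod 37); (23|37)=-1, (11|37)=+1; sign (−1)^0·-1^1·+1^2 = -1.
(a,b)_2: α=12, β=12; u≡3, v≡1 (mod 8); ε(u)ε(v)=1·0, αω(v)=12·0, βω(u)=12·1; sum ≡ 0  ⇒  +1.
Ram(-305877, 8177) = {3, 13, 31, 37}; no ℚ_3-point on the conic.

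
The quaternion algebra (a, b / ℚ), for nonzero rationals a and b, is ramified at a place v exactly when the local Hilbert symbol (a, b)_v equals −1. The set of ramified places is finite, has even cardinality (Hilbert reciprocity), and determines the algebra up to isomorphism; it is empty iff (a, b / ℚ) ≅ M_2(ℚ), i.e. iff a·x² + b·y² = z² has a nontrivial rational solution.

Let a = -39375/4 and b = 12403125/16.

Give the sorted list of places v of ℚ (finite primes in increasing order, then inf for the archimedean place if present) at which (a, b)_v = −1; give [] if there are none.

[5, 7]

Mod squares: a ≡ -7, b ≡ 5. Check v ∈ {∞, 2, 3, 5, 7}.
v=7: a=7^1·(≡6), b=7^2·(≡6) mod 7; (6|7)=-1, (6|7)=-1; (−1)^{1·2·3}·(-1)^2·(-1)^1 = -1.
v=2: v_2(a)=-2, v_2(b)=-4; units ≡ 1, 5 (mod 8); ε·ε+αω+βω = 0·0+-2·1+-4·0 ≡ 0  ⇒  (a,b)_2 = +1.
v=5: a=5^4·(≡3), b=5^5·(≡4) mod 5; (3|5)=-1, (4|5)=+1; (−1)^{4·5·2}·(-1)^5·(+1)^4 = -1.
v=∞: -7 < 0 and 5 > 0  ⇒  (a,b)_∞ = +1.
v=3: a=3^2·(≡2), b=3^4·(≡2) mod 3; (2|3)=-1, (2|3)=-1; (−1)^{2·4·1}·(-1)^4·(-1)^2 = +1.
(-7, 5 / ℚ) ramifies at {5, 7}: a division algebra.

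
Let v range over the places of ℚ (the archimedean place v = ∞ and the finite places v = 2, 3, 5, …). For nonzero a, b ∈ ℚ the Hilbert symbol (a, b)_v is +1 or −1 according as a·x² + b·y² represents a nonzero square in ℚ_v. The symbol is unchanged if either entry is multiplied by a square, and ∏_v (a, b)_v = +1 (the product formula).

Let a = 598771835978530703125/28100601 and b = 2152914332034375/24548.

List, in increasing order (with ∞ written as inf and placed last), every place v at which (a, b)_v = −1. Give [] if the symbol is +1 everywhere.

[41, 47]

Mod squares: a ≡ 1146565, b ≡ 51935. Check v ∈ {∞, 2, 3, 5, 7, 13, 17, 19, 31, 41, 47}.
v=5: a=5^7·(≡3), b=5^5·(≡2) mod 5; (3|5)=-1, (2|5)=-1; (−1)^{7·5·2}·(-1)^5·(-1)^7 = +1.
v=41: a=41^3·(≡22), b=41^2·(≡7) mod 41; (22|41)=-1, (7|41)=-1; (−1)^{3·2·20}·(-1)^2·(-1)^3 = -1.
v=19: a=19^-2·(≡3), b=19^-2·(≡2) mod 19; (3|19)=-1, (2|19)=-1; (−1)^{-2·-2·9}·(-1)^-2·(-1)^-2 = +1.
v=31: a=31^-2·(≡13), b=31^0·(≡10) mod 31; (13|31)=-1, (10|31)=+1; (−1)^{-2·0·15}·(-1)^0·(+1)^-2 = +1.
v=3: a=3^-4·(≡1), b=3^4·(≡2) mod 3; (1|3)=+1, (2|3)=-1; (−1)^{-4·4·1}·(+1)^4·(-1)^-4 = +1.
v=∞: 1146565 > 0 and 51935 > 0  ⇒  (a,b)_∞ = +1.
v=7: a=7^7·(≡4), b=7^2·(≡4) mod 7; (4|7)=+1, (4|7)=+1; (−1)^{7·2·3}·(+1)^2·(+1)^7 = +1.
v=17: a=17^1·(≡7), b=17^-1·(≡3) mod 17; (7|17)=-1, (3|17)=-1; (−1)^{1·-1·8}·(-1)^-1·(-1)^1 = +1.
v=47: a=47^1·(≡1), b=47^1·(≡42) mod 47; (1|47)=+1, (42|47)=+1; (−1)^{1·1·23}·(+1)^1·(+1)^1 = -1.
v=13: a=13^2·(≡9), b=13^3·(≡4) mod 13; (9|13)=+1, (4|13)=+1; (−1)^{2·3·6}·(+1)^3·(+1)^2 = +1.
v=2: v_2(a)=0, v_2(b)=-2; units ≡ 5, 7 (mod 8); ε·ε+αω+βω = 0·1+0·0+-2·1 ≡ 0  ⇒  (a,b)_2 = +1.
Ram(1146565, 51935) = {41, 47}; no ℚ_41-point on the conic.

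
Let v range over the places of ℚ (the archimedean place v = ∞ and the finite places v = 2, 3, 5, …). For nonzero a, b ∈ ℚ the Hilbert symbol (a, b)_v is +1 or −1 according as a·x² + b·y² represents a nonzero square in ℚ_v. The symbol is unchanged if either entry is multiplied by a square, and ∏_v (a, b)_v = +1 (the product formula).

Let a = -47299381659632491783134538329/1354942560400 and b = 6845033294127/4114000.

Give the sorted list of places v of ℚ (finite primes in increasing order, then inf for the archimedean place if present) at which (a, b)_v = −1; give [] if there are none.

[2, 31]

(a, b) ≡ (-3689, 595) mod (ℚ^×)²; places V = {2, 3, 5, 7, 11, 13, 17, 23, 31, 37, ∞}.
(a,b)_2: α=-4, β=-4; u≡7, v≡3 (mod 8); ε(u)ε(v)=1·1, αω(v)=-4·1, βω(u)=-4·0; sum ≡ 1  ⇒  -1.
(a,b)_13: α=-2, u≡9; β=0, v≡4 (mod 13); (9|13)=+1, (4|13)=+1; sign (−1)^0·+1^0·+1^-2 = +1.
(a,b)_7: α=13, u≡6; β=7, v≡4 (mod 7); (6|7)=-1, (4|7)=+1; sign (−1)^1·-1^7·+1^13 = +1.
(a,b)_∞: sgn(-3689)=−, sgn(595)=+, so +1.
(a,b)_37: α=-2, u≡27; β=0, v≡12 (mod 37); (27|37)=+1, (12|37)=+1; sign (−1)^0·+1^0·+1^-2 = +1.
(a,b)_23: α=2, u≡21; β=0, v≡14 (mod 23); (21|23)=-1, (14|23)=-1; sign (−1)^0·-1^0·-1^2 = +1.
(a,b)_17: α=3, u≡9; β=-1, v≡2 (mod 17); (9|17)=+1, (2|17)=+1; sign (−1)^0·+1^-1·+1^3 = +1.
(a,b)_3: α=8, u≡1; β=2, v≡1 (mod 3); (1|3)=+1, (1|3)=+1; sign (−1)^0·+1^2·+1^8 = +1.
(a,b)_11: α=-4, u≡6; β=-2, v≡5 (mod 11); (6|11)=-1, (5|11)=+1; sign (−1)^0·-1^-2·+1^-4 = +1.
(a,b)_5: α=-2, u≡1; β=-3, v≡1 (mod 5); (1|5)=+1, (1|5)=+1; sign (−1)^0·+1^-3·+1^-2 = +1.
(a,b)_31: α=5, u≡8; β=4, v≡12 (mod 31); (8|31)=+1, (12|31)=-1; sign (−1)^0·+1^4·-1^5 = -1.
(-3689, 595 / ℚ) ramifies at {2, 31}: a division algebra.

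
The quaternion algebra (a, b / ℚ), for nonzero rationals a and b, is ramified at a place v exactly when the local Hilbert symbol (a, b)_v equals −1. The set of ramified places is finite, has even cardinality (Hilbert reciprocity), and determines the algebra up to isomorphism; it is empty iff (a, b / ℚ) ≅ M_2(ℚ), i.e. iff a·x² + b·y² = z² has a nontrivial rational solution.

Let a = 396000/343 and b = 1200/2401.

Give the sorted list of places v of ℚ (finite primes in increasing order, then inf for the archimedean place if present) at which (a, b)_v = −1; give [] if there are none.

(a, b) ≡ (770, 3) mod (ℚ^×)²; places V = {2, 3, 5, 7, 11, ∞}.
(a,b)_2: α=5, β=4; u≡1, v≡3 (mod 8); ε(u)ε(v)=0·1, αω(v)=5·1, βω(u)=4·0; sum ≡ 1  ⇒  -1.
(a,b)_∞: sgn(770)=+, sgn(3)=+, so +1.
(a,b)_11: α=1, u≡4; β=0, v≡4 (mod 11); (4|11)=+1, (4|11)=+1; sign (−1)^0·+1^0·+1^1 = +1.
(a,b)_3: α=2, u≡2; β=1, v≡1 (mod 3); (2|3)=-1, (1|3)=+1; sign (−1)^0·-1^1·+1^2 = -1.
(a,b)_7: α=-3, u≡3; β=-4, v≡3 (mod 7); (3|7)=-1, (3|7)=-1; sign (−1)^0·-1^-4·-1^-3 = -1.
(a,b)_5: α=3, u≡1; β=2, v≡3 (mod 5); (1|5)=+1, (3|5)=-1; sign (−1)^0·+1^2·-1^3 = -1.
(770, 3 / ℚ) ramifies at {2, 3, 5, 7}: a division algebra.

[2, 3, 5, 7]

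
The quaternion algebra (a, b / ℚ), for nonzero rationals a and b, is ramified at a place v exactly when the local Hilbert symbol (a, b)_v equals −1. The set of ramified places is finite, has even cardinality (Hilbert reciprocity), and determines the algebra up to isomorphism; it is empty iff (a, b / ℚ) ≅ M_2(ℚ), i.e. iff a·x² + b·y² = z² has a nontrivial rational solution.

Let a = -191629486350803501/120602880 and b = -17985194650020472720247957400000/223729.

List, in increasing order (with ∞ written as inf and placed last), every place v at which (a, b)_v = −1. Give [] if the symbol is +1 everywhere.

[5, 19, 29, 37, 53, inf]

(a, b) ≡ (-91205, -146015) mod (ℚ^×)²; places V = {2, 3, 5, 7, 11, 13, 17, 19, 29, 37, 43, 47, 53, ∞}.
(a,b)_17: α=1, u≡6; β=2, v≡8 (mod 17); (6|17)=-1, (8|17)=+1; sign (−1)^0·-1^2·+1^1 = +1.
(a,b)_3: α=-2, u≡1; β=2, v≡1 (mod 3); (1|3)=+1, (1|3)=+1; sign (−1)^0·+1^2·+1^-2 = +1.
(a,b)_7: α=4, u≡5; β=0, v≡3 (mod 7); (5|7)=-1, (3|7)=-1; sign (−1)^0·-1^0·-1^4 = +1.
(a,b)_43: α=0, u≡10; β=-2, v≡14 (mod 43); (10|43)=+1, (14|43)=+1; sign (−1)^0·+1^-2·+1^0 = +1.
(a,b)_2: α=-8, β=6; u≡3, v≡1 (mod 8); ε(u)ε(v)=1·0, αω(v)=-8·0, βω(u)=6·1; sum ≡ 0  ⇒  +1.
(a,b)_29: α=-1, u≡7; β=3, v≡2 (mod 29); (7|29)=+1, (2|29)=-1; sign (−1)^0·+1^3·-1^-1 = -1.
(a,b)_19: α=-2, u≡8; β=5, v≡15 (mod 19); (8|19)=-1, (15|19)=-1; sign (−1)^0·-1^5·-1^-2 = -1.
(a,b)_47: α=2, u≡13; β=0, v≡4 (mod 47); (13|47)=-1, (4|47)=+1; sign (−1)^0·-1^0·+1^2 = +1.
(a,b)_37: α=1, u≡31; β=2, v≡20 (mod 37); (31|37)=-1, (20|37)=-1; sign (−1)^0·-1^2·-1^1 = -1.
(a,b)_5: α=-1, u≡4; β=5, v≡3 (mod 5); (4|5)=+1, (3|5)=-1; sign (−1)^0·+1^5·-1^-1 = -1.
(a,b)_11: α=2, u≡8; β=-2, v≡10 (mod 11); (8|11)=-1, (10|11)=-1; sign (−1)^0·-1^-2·-1^2 = +1.
(a,b)_53: α=2, u≡35; β=5, v≡13 (mod 53); (35|53)=-1, (13|53)=+1; sign (−1)^0·-1^5·+1^2 = -1.
(a,b)_13: α=2, u≡3; β=0, v≡12 (mod 13); (3|13)=+1, (12|13)=+1; sign (−1)^0·+1^0·+1^2 = +1.
(a,b)_∞: sgn(-91205)=−, sgn(-146015)=−, so -1.
Ram(-91205, -146015) = {5, 19, 29, 37, 53, ∞}; no ℚ_5-point on the conic.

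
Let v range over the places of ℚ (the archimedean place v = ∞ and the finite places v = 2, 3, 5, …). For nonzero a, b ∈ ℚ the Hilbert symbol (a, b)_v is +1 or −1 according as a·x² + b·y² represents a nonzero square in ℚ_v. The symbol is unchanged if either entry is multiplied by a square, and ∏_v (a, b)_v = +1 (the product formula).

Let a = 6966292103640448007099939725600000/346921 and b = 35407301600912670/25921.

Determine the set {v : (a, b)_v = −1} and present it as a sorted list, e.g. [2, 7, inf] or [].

Mod squares: a ≡ 571285, b ≡ 13630. Check v ∈ {∞, 2, 3, 5, 7, 11, 13, 17, 19, 23, 29, 31, 47}.
v=5: a=5^5·(≡2), b=5^1·(≡4) mod 5; (2|5)=-1, (4|5)=+1; (−1)^{5·1·2}·(-1)^1·(+1)^5 = -1.
v=47: a=47^3·(≡31), b=47^1·(≡14) mod 47; (31|47)=-1, (14|47)=+1; (−1)^{3·1·23}·(-1)^1·(+1)^3 = +1.
v=11: a=11^3·(≡5), b=11^2·(≡4) mod 11; (5|11)=+1, (4|11)=+1; (−1)^{3·2·5}·(+1)^2·(+1)^3 = +1.
v=29: a=29^4·(≡21), b=29^1·(≡13) mod 29; (21|29)=-1, (13|29)=+1; (−1)^{4·1·14}·(-1)^1·(+1)^4 = -1.
v=3: a=3^0·(≡1), b=3^2·(≡1) mod 3; (1|3)=+1, (1|3)=+1; (−1)^{0·2·1}·(+1)^2·(+1)^0 = +1.
v=2: v_2(a)=8, v_2(b)=1; units ≡ 5, 7 (mod 8); ε·ε+αω+βω = 0·1+8·0+1·1 ≡ 1  ⇒  (a,b)_2 = -1.
v=13: a=13^7·(≡5), b=13^4·(≡6) mod 13; (5|13)=-1, (6|13)=-1; (−1)^{7·4·6}·(-1)^4·(-1)^7 = -1.
v=∞: 571285 > 0 and 13630 > 0  ⇒  (a,b)_∞ = +1.
v=19: a=19^-2·(≡2), b=19^0·(≡17) mod 19; (2|19)=-1, (17|19)=+1; (−1)^{-2·0·9}·(-1)^0·(+1)^-2 = +1.
v=23: a=23^0·(≡21), b=23^-2·(≡17) mod 23; (21|23)=-1, (17|23)=-1; (−1)^{0·-2·11}·(-1)^-2·(-1)^0 = +1.
v=17: a=17^5·(≡4), b=17^4·(≡1) mod 17; (4|17)=+1, (1|17)=+1; (−1)^{5·4·8}·(+1)^4·(+1)^5 = +1.
v=31: a=31^-2·(≡29), b=31^0·(≡29) mod 31; (29|31)=-1, (29|31)=-1; (−1)^{-2·0·15}·(-1)^0·(-1)^-2 = +1.
v=7: a=7^0·(≡4), b=7^-2·(≡4) mod 7; (4|7)=+1, (4|7)=+1; (−1)^{0·-2·3}·(+1)^-2·(+1)^0 = +1.
Ram(571285, 13630) = {2, 5, 13, 29}; no ℚ_2-point on the conic.

[2, 5, 13, 29]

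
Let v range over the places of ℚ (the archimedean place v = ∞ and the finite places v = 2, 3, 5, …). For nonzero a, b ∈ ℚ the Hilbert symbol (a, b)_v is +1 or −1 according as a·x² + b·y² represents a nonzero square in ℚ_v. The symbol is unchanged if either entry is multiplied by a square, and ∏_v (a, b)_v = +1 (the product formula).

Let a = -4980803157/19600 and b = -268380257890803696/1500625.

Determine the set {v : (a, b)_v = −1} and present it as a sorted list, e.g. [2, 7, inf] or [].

Mod squares: a ≡ -253, b ≡ -1479. Check v ∈ {∞, 2, 3, 5, 7, 11, 17, 23, 29}.
v=17: a=17^2·(≡13), b=17^3·(≡8) mod 17; (13|17)=+1, (8|17)=+1; (−1)^{2·3·8}·(+1)^3·(+1)^2 = +1.
v=23: a=23^1·(≡12), b=23^2·(≡18) mod 23; (12|23)=+1, (18|23)=+1; (−1)^{1·2·11}·(+1)^2·(+1)^1 = +1.
v=∞: -253 < 0 and -1479 < 0  ⇒  (a,b)_∞ = -1.
v=2: v_2(a)=-4, v_2(b)=4; units ≡ 3, 1 (mod 8); ε·ε+αω+βω = 1·0+-4·0+4·1 ≡ 0  ⇒  (a,b)_2 = +1.
v=5: a=5^-2·(≡2), b=5^-4·(≡4) mod 5; (2|5)=-1, (4|5)=+1; (−1)^{-2·-4·2}·(-1)^-4·(+1)^-2 = +1.
v=29: a=29^2·(≡17), b=29^3·(≡28) mod 29; (17|29)=-1, (28|29)=+1; (−1)^{2·3·14}·(-1)^3·(+1)^2 = -1.
v=3: a=3^4·(≡2), b=3^7·(≡2) mod 3; (2|3)=-1, (2|3)=-1; (−1)^{4·7·1}·(-1)^7·(-1)^4 = -1.
v=7: a=7^-2·(≡6), b=7^-4·(≡3) mod 7; (6|7)=-1, (3|7)=-1; (−1)^{-2·-4·3}·(-1)^-4·(-1)^-2 = +1.
v=11: a=11^1·(≡8), b=11^2·(≡6) mod 11; (8|11)=-1, (6|11)=-1; (−1)^{1·2·5}·(-1)^2·(-1)^1 = -1.
Ram(-253, -1479) = {3, 11, 29, ∞}; no ℚ_3-point on the conic.

[3, 11, 29, inf]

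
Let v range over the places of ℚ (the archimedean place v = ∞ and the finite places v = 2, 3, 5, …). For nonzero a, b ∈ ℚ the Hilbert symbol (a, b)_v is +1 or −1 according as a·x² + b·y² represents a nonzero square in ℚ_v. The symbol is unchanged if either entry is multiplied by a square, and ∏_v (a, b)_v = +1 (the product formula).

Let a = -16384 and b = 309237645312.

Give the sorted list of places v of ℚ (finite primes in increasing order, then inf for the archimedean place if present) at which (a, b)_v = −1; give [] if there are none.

Mod squares: a ≡ -1, b ≡ 2. Check v ∈ {∞, 2, 3}.
v=2: v_2(a)=14, v_2(b)=35; units ≡ 7, 1 (mod 8); ε·ε+αω+βω = 1·0+14·0+35·0 ≡ 0  ⇒  (a,b)_2 = +1.
v=3: a=3^0·(≡2), b=3^2·(≡2) mod 3; (2|3)=-1, (2|3)=-1; (−1)^{0·2·1}·(-1)^2·(-1)^0 = +1.
v=∞: -1 < 0 and 2 > 0  ⇒  (a,b)_∞ = +1.
Ram(a, b) = ∅: the form -1·x² + 2·y² − z² is isotropic over every ℚ_v, so by Hasse–Minkowski it is isotropic over ℚ.

[]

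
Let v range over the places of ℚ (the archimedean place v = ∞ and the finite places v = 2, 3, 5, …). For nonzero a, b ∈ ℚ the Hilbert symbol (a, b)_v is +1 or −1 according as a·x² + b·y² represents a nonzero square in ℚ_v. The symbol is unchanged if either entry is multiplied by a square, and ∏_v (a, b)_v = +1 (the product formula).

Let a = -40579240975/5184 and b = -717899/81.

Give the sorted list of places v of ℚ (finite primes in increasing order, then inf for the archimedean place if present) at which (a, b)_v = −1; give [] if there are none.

[17, inf]

(a, b) ≡ (-676039, -299) mod (ℚ^×)²; places V = {2, 3, 5, 7, 13, 17, 19, 23, ∞}.
(a,b)_19: α=1, u≡11; β=0, v≡7 (mod 19); (11|19)=+1, (7|19)=+1; sign (−1)^0·+1^0·+1^1 = +1.
(a,b)_17: α=1, u≡9; β=0, v≡10 (mod 17); (9|17)=+1, (10|17)=-1; sign (−1)^0·+1^0·-1^1 = -1.
(a,b)_3: α=-4, u≡2; β=-4, v≡1 (mod 3); (2|3)=-1, (1|3)=+1; sign (−1)^0·-1^-4·+1^-4 = +1.
(a,b)_23: α=1, u≡2; β=1, v≡19 (mod 23); (2|23)=+1, (19|23)=-1; sign (−1)^1·+1^1·-1^1 = +1.
(a,b)_∞: sgn(-676039)=−, sgn(-299)=−, so -1.
(a,b)_7: α=5, u≡2; β=4, v≡4 (mod 7); (2|7)=+1, (4|7)=+1; sign (−1)^0·+1^4·+1^5 = +1.
(a,b)_5: α=2, u≡4; β=0, v≡1 (mod 5); (4|5)=+1, (1|5)=+1; sign (−1)^0·+1^0·+1^2 = +1.
(a,b)_13: α=1, u≡4; β=1, v≡9 (mod 13); (4|13)=+1, (9|13)=+1; sign (−1)^0·+1^1·+1^1 = +1.
(a,b)_2: α=-6, β=0; u≡1, v≡5 (mod 8); ε(u)ε(v)=0·0, αω(v)=-6·1, βω(u)=0·0; sum ≡ 0  ⇒  +1.
|Ram(-676039, -299)| = 2, even; anisotropic at {17, ∞}.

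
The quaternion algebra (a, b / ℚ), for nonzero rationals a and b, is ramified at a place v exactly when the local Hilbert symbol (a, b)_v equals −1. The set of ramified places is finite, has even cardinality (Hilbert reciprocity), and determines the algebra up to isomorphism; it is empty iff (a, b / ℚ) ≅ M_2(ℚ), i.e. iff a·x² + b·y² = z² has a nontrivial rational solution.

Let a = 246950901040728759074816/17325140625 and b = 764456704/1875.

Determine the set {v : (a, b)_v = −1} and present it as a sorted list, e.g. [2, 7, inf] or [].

Mod squares: a ≡ 11, b ≡ 74037. Check v ∈ {∞, 2, 3, 5, 7, 11, 13, 23, 29, 37}.
v=2: v_2(a)=20, v_2(b)=8; units ≡ 3, 5 (mod 8); ε·ε+αω+βω = 1·0+20·1+8·1 ≡ 0  ⇒  (a,b)_2 = +1.
v=∞: 11 > 0 and 74037 > 0  ⇒  (a,b)_∞ = +1.
v=7: a=7^4·(≡1), b=7^0·(≡3) mod 7; (1|7)=+1, (3|7)=-1; (−1)^{4·0·3}·(+1)^0·(-1)^4 = +1.
v=23: a=23^2·(≡22), b=23^1·(≡11) mod 23; (22|23)=-1, (11|23)=-1; (−1)^{2·1·11}·(-1)^1·(-1)^2 = -1.
v=37: a=37^2·(≡4), b=37^1·(≡21) mod 37; (4|37)=+1, (21|37)=+1; (−1)^{2·1·18}·(+1)^1·(+1)^2 = +1.
v=29: a=29^2·(≡8), b=29^1·(≡25) mod 29; (8|29)=-1, (25|29)=+1; (−1)^{2·1·14}·(-1)^1·(+1)^2 = -1.
v=5: a=5^-6·(≡4), b=5^-4·(≡3) mod 5; (4|5)=+1, (3|5)=-1; (−1)^{-6·-4·2}·(+1)^-4·(-1)^-6 = +1.
v=13: a=13^-2·(≡11), b=13^0·(≡8) mod 13; (11|13)=-1, (8|13)=-1; (−1)^{-2·0·6}·(-1)^0·(-1)^-2 = +1.
v=3: a=3^-8·(≡2), b=3^-1·(≡1) mod 3; (2|3)=-1, (1|3)=+1; (−1)^{-8·-1·1}·(-1)^-1·(+1)^-8 = -1.
v=11: a=11^5·(≡9), b=11^2·(≡8) mod 11; (9|11)=+1, (8|11)=-1; (−1)^{5·2·5}·(+1)^2·(-1)^5 = -1.
|Ram(11, 74037)| = 4, even; anisotropic at {3, 11, 23, 29}.

[3, 11, 23, 29]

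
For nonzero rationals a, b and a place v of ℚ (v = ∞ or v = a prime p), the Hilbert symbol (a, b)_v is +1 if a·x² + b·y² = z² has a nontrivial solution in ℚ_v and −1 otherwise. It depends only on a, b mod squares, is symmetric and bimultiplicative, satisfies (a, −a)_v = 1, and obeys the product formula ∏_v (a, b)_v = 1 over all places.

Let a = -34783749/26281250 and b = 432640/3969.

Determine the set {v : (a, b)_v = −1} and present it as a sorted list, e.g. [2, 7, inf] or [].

[5, 7]

(a, b) ≡ (-42, 10) mod (ℚ^×)²; places V = {2, 3, 5, 7, 11, 13, 29, ∞}.
(a,b)_2: α=-1, β=9; u≡3, v≡5 (mod 8); ε(u)ε(v)=1·0, αω(v)=-1·1, βω(u)=9·1; sum ≡ 0  ⇒  +1.
(a,b)_3: α=5, u≡1; β=-4, v≡1 (mod 3); (1|3)=+1, (1|3)=+1; sign (−1)^0·+1^-4·+1^5 = +1.
(a,b)_∞: sgn(-42)=−, sgn(10)=+, so +1.
(a,b)_13: α=2, u≡1; β=2, v≡3 (mod 13); (1|13)=+1, (3|13)=+1; sign (−1)^0·+1^2·+1^2 = +1.
(a,b)_7: α=1, u≡2; β=-2, v≡3 (mod 7); (2|7)=+1, (3|7)=-1; sign (−1)^0·+1^-2·-1^1 = -1.
(a,b)_11: α=2, u≡10; β=0, v≡6 (mod 11); (10|11)=-1, (6|11)=-1; sign (−1)^0·-1^0·-1^2 = +1.
(a,b)_5: α=-6, u≡3; β=1, v≡2 (mod 5); (3|5)=-1, (2|5)=-1; sign (−1)^0·-1^1·-1^-6 = -1.
(a,b)_29: α=-2, u≡16; β=0, v≡10 (mod 29); (16|29)=+1, (10|29)=-1; sign (−1)^0·+1^0·-1^-2 = +1.
Ram(-42, 10) = {5, 7}; no ℚ_5-point on the conic.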